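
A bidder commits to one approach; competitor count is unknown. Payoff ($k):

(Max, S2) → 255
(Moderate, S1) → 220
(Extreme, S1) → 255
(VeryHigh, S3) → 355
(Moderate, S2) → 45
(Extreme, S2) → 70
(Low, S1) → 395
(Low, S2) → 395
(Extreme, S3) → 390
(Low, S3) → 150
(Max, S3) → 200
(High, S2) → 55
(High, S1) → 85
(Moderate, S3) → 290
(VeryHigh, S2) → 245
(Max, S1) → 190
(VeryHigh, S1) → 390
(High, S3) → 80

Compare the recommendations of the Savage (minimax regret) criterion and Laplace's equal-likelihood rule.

minimax regret → VeryHigh; laplace → VeryHigh (agree)

Column bests: S1=395, S2=395, S3=390.
Low regrets: 0, 0, 240 → max 240
Moderate regrets: 175, 350, 100 → max 350
High regrets: 310, 340, 310 → max 340
VeryHigh regrets: 5, 150, 35 → max 150
Extreme regrets: 140, 325, 0 → max 325
Max regrets: 205, 140, 190 → max 205
Smallest max regret = 150 → VeryHigh.
Row averages: Low=940/3, Moderate=185, High=220/3, VeryHigh=330, Extreme=715/3, Max=215
Highest average = 330 → VeryHigh.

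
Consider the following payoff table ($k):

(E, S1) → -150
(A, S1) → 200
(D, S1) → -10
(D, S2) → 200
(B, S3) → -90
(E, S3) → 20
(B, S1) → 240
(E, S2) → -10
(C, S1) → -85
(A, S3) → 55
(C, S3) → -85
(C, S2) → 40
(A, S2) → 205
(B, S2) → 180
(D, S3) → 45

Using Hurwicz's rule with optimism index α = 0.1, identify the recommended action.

A: 0.1·205 + 0.9·55 = 70
B: 0.1·240 + 0.9·(-90) = -57
C: 0.1·40 + 0.9·(-85) = -72.5
D: 0.1·200 + 0.9·(-10) = 11
E: 0.1·20 + 0.9·(-150) = -133
Highest Hurwicz score = 70 → A.

A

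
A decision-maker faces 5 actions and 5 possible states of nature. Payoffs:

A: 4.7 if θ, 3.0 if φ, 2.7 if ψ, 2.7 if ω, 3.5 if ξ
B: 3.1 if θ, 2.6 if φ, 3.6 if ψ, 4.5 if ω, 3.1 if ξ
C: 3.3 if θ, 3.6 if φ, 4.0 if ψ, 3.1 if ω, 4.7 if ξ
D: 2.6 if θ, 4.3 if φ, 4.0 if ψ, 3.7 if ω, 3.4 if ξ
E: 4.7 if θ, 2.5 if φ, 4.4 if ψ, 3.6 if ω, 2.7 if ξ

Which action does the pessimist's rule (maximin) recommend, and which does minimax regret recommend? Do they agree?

maximin → C; minimax regret → C (agree)

Row minima: A=2.7, B=2.6, C=3.1, D=2.6, E=2.5
Best worst-case = 3.1 → C.
Column bests: θ=4.7, φ=4.3, ψ=4.4, ω=4.5, ξ=4.7.
A regrets: 0.0, 1.3, 1.7, 1.8, 1.2 → max 1.8
B regrets: 1.6, 1.7, 0.8, 0.0, 1.6 → max 1.7
C regrets: 1.4, 0.7, 0.4, 1.4, 0.0 → max 1.4
D regrets: 2.1, 0.0, 0.4, 0.8, 1.3 → max 2.1
E regrets: 0.0, 1.8, 0.0, 0.9, 2.0 → max 2.0
Smallest max regret = 1.4 → C.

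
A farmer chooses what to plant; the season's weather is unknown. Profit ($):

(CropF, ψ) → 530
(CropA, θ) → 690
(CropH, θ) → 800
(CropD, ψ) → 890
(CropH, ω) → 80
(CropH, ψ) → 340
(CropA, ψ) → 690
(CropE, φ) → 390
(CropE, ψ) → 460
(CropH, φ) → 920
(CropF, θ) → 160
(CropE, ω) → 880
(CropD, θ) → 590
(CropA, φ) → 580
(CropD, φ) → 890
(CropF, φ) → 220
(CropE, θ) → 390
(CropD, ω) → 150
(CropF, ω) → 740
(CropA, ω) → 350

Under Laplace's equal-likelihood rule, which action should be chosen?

CropD

Row averages: CropA=577.5, CropD=630, CropH=535, CropF=412.5, CropE=530
Highest average = 630 → CropD.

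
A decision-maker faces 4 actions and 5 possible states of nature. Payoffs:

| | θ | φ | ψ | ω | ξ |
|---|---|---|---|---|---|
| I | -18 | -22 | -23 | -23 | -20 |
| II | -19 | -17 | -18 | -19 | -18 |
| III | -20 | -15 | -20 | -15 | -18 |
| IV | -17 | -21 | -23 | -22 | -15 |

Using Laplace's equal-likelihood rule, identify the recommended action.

Row averages: I=-21.2, II=-18.2, III=-17.6, IV=-19.6
Highest average = -17.6 → III.

III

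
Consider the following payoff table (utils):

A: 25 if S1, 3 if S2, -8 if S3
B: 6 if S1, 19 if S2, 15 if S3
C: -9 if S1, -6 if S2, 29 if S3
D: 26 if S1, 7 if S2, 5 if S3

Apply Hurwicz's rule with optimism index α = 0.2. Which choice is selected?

D

A: 0.2·25 + 0.8·(-8) = -1.4
B: 0.2·19 + 0.8·6 = 8.6
C: 0.2·29 + 0.8·(-9) = -1.4
D: 0.2·26 + 0.8·5 = 9.2
Highest Hurwicz score = 9.2 → D.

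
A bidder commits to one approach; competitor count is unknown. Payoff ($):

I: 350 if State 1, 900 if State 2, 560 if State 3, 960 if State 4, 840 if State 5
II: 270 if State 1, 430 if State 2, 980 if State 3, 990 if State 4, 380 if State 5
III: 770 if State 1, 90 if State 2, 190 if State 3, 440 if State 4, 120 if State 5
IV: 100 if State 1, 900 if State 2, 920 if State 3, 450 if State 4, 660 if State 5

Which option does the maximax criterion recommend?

Row maxima: I=960, II=990, III=770, IV=920
Best best-case = 990 → II.

II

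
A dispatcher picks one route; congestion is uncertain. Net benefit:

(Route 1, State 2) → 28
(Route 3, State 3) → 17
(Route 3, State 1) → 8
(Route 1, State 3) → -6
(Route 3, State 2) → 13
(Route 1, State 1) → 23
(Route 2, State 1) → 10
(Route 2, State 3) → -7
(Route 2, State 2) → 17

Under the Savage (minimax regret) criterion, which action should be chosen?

Route 3

Column bests: State 1=23, State 2=28, State 3=17.
Route 1 regrets: 0, 0, 23 → max 23
Route 2 regrets: 13, 11, 24 → max 24
Route 3 regrets: 15, 15, 0 → max 15
Smallest max regret = 15 → Route 3.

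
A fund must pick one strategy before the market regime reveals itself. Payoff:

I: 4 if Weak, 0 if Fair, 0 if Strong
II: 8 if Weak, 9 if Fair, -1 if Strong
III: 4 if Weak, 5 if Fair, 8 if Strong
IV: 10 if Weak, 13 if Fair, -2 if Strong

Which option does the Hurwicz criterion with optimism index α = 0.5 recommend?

III

I: 0.5·4 + 0.5·0 = 2
II: 0.5·9 + 0.5·(-1) = 4
III: 0.5·8 + 0.5·4 = 6
IV: 0.5·13 + 0.5·(-2) = 5.5
Highest Hurwicz score = 6 → III.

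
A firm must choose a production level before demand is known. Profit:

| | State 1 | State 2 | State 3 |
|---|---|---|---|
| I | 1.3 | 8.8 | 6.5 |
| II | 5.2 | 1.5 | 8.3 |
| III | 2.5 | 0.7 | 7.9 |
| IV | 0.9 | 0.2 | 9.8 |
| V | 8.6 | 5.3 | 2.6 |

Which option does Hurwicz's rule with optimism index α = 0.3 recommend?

I: 0.3·8.8 + 0.7·1.3 = 3.55
II: 0.3·8.3 + 0.7·1.5 = 3.54
III: 0.3·7.9 + 0.7·0.7 = 2.86
IV: 0.3·9.8 + 0.7·0.2 = 3.08
V: 0.3·8.6 + 0.7·2.6 = 4.4
Highest Hurwicz score = 4.4 → V.

V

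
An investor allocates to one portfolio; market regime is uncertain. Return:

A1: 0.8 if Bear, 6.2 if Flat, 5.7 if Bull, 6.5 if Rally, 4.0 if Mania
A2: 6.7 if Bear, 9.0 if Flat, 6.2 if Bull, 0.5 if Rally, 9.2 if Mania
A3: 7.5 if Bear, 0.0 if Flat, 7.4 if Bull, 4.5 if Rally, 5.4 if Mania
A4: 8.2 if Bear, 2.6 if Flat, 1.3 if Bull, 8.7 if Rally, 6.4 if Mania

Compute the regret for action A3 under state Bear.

Best payoff under Bear is 8.2.
Regret = 8.2 − 7.5 = 0.7.

0.7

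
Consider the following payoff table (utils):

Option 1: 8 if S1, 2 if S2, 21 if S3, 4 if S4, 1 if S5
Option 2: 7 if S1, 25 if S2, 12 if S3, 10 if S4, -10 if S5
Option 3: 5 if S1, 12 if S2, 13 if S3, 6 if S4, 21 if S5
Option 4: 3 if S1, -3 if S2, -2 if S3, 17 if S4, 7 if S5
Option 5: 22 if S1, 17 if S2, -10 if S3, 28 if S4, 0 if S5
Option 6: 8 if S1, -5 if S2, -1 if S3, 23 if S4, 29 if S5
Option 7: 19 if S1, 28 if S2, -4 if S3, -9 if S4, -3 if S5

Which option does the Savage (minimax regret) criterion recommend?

Column bests: S1=22, S2=28, S3=21, S4=28, S5=29.
Option 1 regrets: 14, 26, 0, 24, 28 → max 28
Option 2 regrets: 15, 3, 9, 18, 39 → max 39
Option 3 regrets: 17, 16, 8, 22, 8 → max 22
Option 4 regrets: 19, 31, 23, 11, 22 → max 31
Option 5 regrets: 0, 11, 31, 0, 29 → max 31
Option 6 regrets: 14, 33, 22, 5, 0 → max 33
Option 7 regrets: 3, 0, 25, 37, 32 → max 37
Smallest max regret = 22 → Option 3.

Option 3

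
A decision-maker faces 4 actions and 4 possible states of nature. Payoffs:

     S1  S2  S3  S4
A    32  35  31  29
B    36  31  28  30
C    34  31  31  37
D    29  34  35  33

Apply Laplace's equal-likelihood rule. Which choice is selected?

C

Row averages: A=31.75, B=31.25, C=33.25, D=32.75
Highest average = 33.25 → C.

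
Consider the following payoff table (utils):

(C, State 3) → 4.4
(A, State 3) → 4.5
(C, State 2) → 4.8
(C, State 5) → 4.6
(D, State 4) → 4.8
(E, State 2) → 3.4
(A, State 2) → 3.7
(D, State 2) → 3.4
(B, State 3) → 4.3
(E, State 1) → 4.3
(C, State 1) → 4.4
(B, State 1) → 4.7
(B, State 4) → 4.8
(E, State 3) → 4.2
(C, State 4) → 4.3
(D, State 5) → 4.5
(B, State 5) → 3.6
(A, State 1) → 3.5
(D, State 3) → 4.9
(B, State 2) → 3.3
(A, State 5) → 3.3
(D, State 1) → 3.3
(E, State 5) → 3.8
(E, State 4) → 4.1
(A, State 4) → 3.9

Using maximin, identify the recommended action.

C

Row minima: A=3.3, B=3.3, C=4.3, D=3.3, E=3.4
Best worst-case = 4.3 → C.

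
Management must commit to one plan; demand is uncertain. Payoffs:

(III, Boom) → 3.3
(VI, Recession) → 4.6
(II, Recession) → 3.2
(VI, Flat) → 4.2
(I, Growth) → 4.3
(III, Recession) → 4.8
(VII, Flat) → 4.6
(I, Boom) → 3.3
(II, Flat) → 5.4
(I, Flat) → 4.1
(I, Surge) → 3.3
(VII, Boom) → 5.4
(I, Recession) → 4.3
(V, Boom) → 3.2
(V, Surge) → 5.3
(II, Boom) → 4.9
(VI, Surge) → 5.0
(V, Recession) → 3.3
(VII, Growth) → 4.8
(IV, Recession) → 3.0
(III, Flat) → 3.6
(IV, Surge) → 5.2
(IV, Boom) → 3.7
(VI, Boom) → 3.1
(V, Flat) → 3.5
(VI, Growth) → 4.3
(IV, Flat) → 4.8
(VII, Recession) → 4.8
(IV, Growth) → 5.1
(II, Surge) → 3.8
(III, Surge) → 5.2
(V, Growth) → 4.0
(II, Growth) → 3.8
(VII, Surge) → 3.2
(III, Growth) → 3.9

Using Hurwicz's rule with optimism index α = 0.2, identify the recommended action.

I: 0.2·4.3 + 0.8·3.3 = 3.5
II: 0.2·5.4 + 0.8·3.2 = 3.64
III: 0.2·5.2 + 0.8·3.3 = 3.68
IV: 0.2·5.2 + 0.8·3.0 = 3.44
V: 0.2·5.3 + 0.8·3.2 = 3.62
VI: 0.2·5.0 + 0.8·3.1 = 3.48
VII: 0.2·5.4 + 0.8·3.2 = 3.64
Highest Hurwicz score = 3.68 → III.

III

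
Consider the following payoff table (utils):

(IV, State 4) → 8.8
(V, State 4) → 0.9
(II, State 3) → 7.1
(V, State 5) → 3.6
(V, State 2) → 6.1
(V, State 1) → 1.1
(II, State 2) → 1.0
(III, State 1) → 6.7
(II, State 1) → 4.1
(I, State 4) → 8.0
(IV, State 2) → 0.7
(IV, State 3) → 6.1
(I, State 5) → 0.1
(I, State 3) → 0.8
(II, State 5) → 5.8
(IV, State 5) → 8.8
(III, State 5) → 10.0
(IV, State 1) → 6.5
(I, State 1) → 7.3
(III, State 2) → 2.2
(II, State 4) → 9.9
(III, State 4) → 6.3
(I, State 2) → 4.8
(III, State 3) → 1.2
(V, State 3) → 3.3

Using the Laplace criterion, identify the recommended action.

Row averages: I=4.2, II=5.58, III=5.28, IV=6.18, V=3
Highest average = 6.18 → IV.

IV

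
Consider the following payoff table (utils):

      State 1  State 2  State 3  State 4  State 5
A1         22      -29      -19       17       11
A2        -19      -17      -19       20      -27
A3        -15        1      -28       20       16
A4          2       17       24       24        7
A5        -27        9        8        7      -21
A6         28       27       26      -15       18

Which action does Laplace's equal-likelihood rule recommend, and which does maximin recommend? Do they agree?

laplace → A6; maximin → A4 (disagree)

Row averages: A1=0.4, A2=-12.4, A3=-1.2, A4=14.8, A5=-4.8, A6=16.8
Highest average = 16.8 → A6.
Row minima: A1=-29, A2=-27, A3=-28, A4=2, A5=-27, A6=-15
Best worst-case = 2 → A4.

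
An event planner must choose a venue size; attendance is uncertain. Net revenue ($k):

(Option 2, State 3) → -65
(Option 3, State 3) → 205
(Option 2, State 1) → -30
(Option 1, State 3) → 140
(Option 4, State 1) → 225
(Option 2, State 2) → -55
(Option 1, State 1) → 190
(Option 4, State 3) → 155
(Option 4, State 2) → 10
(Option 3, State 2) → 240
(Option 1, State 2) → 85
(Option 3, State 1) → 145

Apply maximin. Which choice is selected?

Option 3

Row minima: Option 1=85, Option 2=-65, Option 3=145, Option 4=10
Best worst-case = 145 → Option 3.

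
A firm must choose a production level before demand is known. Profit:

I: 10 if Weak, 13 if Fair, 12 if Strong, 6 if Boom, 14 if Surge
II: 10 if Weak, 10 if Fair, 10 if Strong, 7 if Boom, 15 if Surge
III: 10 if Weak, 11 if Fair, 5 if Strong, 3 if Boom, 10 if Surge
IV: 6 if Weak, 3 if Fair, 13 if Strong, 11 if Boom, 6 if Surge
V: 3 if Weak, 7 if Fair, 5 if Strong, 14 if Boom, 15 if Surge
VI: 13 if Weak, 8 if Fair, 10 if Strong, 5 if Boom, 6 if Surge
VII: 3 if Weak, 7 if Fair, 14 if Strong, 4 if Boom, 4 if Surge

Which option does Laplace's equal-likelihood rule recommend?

I

Row averages: I=11, II=10.4, III=7.8, IV=7.8, V=8.8, VI=8.4, VII=6.4
Highest average = 11 → I.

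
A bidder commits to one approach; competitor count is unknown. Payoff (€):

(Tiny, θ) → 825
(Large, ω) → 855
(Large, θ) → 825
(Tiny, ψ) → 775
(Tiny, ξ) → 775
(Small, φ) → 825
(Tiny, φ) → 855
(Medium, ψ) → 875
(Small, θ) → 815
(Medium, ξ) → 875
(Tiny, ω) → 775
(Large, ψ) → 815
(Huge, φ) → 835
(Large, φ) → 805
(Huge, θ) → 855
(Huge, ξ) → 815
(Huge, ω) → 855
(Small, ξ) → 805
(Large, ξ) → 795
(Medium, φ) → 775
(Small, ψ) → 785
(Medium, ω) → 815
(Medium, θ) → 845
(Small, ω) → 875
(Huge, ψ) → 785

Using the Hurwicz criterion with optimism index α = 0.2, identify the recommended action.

Large

Tiny: 0.2·855 + 0.8·775 = 791
Small: 0.2·875 + 0.8·785 = 803
Medium: 0.2·875 + 0.8·775 = 795
Large: 0.2·855 + 0.8·795 = 807
Huge: 0.2·855 + 0.8·785 = 799
Highest Hurwicz score = 807 → Large.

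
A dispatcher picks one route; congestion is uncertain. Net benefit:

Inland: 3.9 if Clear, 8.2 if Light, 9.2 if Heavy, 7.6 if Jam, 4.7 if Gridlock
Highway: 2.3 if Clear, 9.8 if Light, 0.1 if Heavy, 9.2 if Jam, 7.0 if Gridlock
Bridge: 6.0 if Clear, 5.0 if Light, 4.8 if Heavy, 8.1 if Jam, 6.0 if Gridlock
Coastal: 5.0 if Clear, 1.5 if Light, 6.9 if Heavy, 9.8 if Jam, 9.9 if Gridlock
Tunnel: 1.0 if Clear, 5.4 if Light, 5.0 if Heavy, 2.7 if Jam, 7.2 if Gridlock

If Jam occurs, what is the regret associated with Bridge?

1.7

Best payoff under Jam is 9.8.
Regret = 9.8 − 8.1 = 1.7.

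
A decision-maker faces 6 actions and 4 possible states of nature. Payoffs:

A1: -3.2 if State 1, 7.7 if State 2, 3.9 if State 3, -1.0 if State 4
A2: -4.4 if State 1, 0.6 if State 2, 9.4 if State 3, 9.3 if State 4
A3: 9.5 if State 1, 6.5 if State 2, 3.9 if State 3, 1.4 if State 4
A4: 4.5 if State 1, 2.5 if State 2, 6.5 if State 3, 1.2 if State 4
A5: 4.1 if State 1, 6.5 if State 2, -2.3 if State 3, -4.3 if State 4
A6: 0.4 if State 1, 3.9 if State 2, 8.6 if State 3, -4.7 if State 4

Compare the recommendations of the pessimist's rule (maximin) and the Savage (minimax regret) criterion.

maximin → A3; minimax regret → A3 (agree)

Row minima: A1=-3.2, A2=-4.4, A3=1.4, A4=1.2, A5=-4.3, A6=-4.7
Best worst-case = 1.4 → A3.
Column bests: State 1=9.5, State 2=7.7, State 3=9.4, State 4=9.3.
A1 regrets: 12.7, 0.0, 5.5, 10.3 → max 12.7
A2 regrets: 13.9, 7.1, 0.0, 0.0 → max 13.9
A3 regrets: 0.0, 1.2, 5.5, 7.9 → max 7.9
A4 regrets: 5.0, 5.2, 2.9, 8.1 → max 8.1
A5 regrets: 5.4, 1.2, 11.7, 13.6 → max 13.6
A6 regrets: 9.1, 3.8, 0.8, 14.0 → max 14.0
Smallest max regret = 7.9 → A3.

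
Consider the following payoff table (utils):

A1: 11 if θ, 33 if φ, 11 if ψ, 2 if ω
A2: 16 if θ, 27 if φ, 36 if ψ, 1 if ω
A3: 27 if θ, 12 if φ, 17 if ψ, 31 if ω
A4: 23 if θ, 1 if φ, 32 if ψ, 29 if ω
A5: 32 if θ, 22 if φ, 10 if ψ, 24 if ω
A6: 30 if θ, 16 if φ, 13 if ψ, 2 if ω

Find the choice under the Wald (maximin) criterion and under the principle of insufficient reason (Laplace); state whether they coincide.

maximin → A3; laplace → A5 (disagree)

Row minima: A1=2, A2=1, A3=12, A4=1, A5=10, A6=2
Best worst-case = 12 → A3.
Row averages: A1=14.25, A2=20, A3=21.75, A4=21.25, A5=22, A6=15.25
Highest average = 22 → A5.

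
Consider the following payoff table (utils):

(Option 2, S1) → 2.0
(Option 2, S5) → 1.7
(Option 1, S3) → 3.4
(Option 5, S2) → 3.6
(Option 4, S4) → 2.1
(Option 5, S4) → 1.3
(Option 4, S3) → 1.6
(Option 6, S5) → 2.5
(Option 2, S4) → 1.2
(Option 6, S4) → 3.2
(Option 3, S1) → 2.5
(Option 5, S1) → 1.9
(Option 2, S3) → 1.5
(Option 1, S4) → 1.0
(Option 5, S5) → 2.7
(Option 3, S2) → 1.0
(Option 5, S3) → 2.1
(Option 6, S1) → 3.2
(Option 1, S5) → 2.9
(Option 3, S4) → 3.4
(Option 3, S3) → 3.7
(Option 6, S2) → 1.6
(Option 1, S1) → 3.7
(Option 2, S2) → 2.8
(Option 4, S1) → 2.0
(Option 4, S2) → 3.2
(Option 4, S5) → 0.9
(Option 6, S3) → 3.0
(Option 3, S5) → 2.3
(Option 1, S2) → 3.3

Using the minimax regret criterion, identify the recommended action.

Column bests: S1=3.7, S2=3.6, S3=3.7, S4=3.4, S5=2.9.
Option 1 regrets: 0.0, 0.3, 0.3, 2.4, 0.0 → max 2.4
Option 2 regrets: 1.7, 0.8, 2.2, 2.2, 1.2 → max 2.2
Option 3 regrets: 1.2, 2.6, 0.0, 0.0, 0.6 → max 2.6
Option 4 regrets: 1.7, 0.4, 2.1, 1.3, 2.0 → max 2.1
Option 5 regrets: 1.8, 0.0, 1.6, 2.1, 0.2 → max 2.1
Option 6 regrets: 0.5, 2.0, 0.7, 0.2, 0.4 → max 2.0
Smallest max regret = 2.0 → Option 6.

Option 6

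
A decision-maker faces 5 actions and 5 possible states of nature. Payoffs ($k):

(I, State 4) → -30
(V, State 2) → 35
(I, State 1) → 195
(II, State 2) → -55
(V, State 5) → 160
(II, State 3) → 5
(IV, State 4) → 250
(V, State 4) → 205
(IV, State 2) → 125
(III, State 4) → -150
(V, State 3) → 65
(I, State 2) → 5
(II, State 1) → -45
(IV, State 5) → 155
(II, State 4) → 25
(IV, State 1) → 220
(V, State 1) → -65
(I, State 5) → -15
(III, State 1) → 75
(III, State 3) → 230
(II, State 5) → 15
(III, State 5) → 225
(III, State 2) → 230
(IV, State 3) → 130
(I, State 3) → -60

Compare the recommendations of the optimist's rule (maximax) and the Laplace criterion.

maximax → IV; laplace → IV (agree)

Row maxima: I=195, II=25, III=230, IV=250, V=205
Best best-case = 250 → IV.
Row averages: I=19, II=-11, III=122, IV=176, V=80
Highest average = 176 → IV.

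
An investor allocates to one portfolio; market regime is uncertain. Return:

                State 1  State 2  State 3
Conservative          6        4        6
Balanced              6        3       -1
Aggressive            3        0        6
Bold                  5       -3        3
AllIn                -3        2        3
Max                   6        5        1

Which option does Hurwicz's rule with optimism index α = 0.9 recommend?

Conservative: 0.9·6 + 0.1·4 = 5.8
Balanced: 0.9·6 + 0.1·(-1) = 5.3
Aggressive: 0.9·6 + 0.1·0 = 5.4
Bold: 0.9·5 + 0.1·(-3) = 4.2
AllIn: 0.9·3 + 0.1·(-3) = 2.4
Max: 0.9·6 + 0.1·1 = 5.5
Highest Hurwicz score = 5.8 → Conservative.

Conservative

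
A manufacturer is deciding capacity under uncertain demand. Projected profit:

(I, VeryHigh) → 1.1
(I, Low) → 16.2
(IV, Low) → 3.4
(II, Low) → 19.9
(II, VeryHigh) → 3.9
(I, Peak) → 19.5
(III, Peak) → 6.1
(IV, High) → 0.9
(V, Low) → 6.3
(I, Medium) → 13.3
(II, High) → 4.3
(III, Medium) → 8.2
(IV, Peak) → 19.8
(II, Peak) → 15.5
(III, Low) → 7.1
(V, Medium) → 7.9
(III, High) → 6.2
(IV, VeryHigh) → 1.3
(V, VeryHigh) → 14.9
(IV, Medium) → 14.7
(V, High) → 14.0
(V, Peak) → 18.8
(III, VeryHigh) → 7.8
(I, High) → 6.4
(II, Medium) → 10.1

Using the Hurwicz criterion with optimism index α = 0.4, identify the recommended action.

V

I: 0.4·19.5 + 0.6·1.1 = 8.46
II: 0.4·19.9 + 0.6·3.9 = 10.3
III: 0.4·8.2 + 0.6·6.1 = 6.94
IV: 0.4·19.8 + 0.6·0.9 = 8.46
V: 0.4·18.8 + 0.6·6.3 = 11.3
Highest Hurwicz score = 11.3 → V.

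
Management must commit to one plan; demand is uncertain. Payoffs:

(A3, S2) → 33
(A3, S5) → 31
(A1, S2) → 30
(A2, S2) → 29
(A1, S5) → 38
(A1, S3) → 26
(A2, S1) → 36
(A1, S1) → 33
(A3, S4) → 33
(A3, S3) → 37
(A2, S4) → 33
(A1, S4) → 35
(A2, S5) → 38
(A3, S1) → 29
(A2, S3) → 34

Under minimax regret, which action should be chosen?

A2

Column bests: S1=36, S2=33, S3=37, S4=35, S5=38.
A1 regrets: 3, 3, 11, 0, 0 → max 11
A2 regrets: 0, 4, 3, 2, 0 → max 4
A3 regrets: 7, 0, 0, 2, 7 → max 7
Smallest max regret = 4 → A2.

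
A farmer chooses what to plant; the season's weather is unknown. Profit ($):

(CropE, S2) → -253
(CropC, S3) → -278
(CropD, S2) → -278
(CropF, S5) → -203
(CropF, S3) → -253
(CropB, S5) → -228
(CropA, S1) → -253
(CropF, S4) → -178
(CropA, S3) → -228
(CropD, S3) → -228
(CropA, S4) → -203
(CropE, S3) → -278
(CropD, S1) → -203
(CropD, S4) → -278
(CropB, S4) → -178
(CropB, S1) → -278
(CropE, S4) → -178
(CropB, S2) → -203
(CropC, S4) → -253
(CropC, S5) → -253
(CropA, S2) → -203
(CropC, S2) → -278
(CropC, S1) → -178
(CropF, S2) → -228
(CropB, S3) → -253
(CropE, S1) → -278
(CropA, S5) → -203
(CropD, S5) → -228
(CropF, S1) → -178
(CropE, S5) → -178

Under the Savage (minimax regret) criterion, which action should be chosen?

Column bests: S1=-178, S2=-203, S3=-228, S4=-178, S5=-178.
CropB regrets: 100, 0, 25, 0, 50 → max 100
CropC regrets: 0, 75, 50, 75, 75 → max 75
CropA regrets: 75, 0, 0, 25, 25 → max 75
CropD regrets: 25, 75, 0, 100, 50 → max 100
CropE regrets: 100, 50, 50, 0, 0 → max 100
CropF regrets: 0, 25, 25, 0, 25 → max 25
Smallest max regret = 25 → CropF.

CropF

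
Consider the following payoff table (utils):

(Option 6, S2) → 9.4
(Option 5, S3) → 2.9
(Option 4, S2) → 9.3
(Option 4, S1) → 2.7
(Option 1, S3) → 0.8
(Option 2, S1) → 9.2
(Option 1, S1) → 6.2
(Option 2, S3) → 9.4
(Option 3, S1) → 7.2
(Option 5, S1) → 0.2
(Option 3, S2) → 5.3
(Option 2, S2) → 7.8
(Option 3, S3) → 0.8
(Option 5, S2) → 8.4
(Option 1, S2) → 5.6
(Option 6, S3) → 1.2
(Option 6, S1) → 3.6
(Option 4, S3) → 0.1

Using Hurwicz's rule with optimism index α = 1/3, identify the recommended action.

Option 1: 1/3·6.2 + 2/3·0.8 = 2.6
Option 2: 1/3·9.4 + 2/3·7.8 = 25/3
Option 3: 1/3·7.2 + 2/3·0.8 = 44/15
Option 4: 1/3·9.3 + 2/3·0.1 = 19/6
Option 5: 1/3·8.4 + 2/3·0.2 = 44/15
Option 6: 1/3·9.4 + 2/3·1.2 = 59/15
Highest Hurwicz score = 25/3 → Option 2.

Option 2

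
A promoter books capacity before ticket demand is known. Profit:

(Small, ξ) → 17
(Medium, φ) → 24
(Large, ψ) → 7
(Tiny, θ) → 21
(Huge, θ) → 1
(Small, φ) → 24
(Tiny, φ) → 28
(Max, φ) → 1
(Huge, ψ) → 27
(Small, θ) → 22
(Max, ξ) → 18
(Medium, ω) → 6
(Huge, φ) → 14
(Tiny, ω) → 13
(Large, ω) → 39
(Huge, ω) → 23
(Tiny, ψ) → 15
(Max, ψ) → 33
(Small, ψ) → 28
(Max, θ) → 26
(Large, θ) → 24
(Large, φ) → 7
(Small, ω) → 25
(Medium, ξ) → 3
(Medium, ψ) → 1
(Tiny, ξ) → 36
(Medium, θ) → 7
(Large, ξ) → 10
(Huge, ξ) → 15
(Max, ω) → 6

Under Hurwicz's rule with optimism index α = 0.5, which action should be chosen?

Tiny: 0.5·36 + 0.5·13 = 24.5
Small: 0.5·28 + 0.5·17 = 22.5
Medium: 0.5·24 + 0.5·1 = 12.5
Large: 0.5·39 + 0.5·7 = 23
Huge: 0.5·27 + 0.5·1 = 14
Max: 0.5·33 + 0.5·1 = 17
Highest Hurwicz score = 24.5 → Tiny.

Tiny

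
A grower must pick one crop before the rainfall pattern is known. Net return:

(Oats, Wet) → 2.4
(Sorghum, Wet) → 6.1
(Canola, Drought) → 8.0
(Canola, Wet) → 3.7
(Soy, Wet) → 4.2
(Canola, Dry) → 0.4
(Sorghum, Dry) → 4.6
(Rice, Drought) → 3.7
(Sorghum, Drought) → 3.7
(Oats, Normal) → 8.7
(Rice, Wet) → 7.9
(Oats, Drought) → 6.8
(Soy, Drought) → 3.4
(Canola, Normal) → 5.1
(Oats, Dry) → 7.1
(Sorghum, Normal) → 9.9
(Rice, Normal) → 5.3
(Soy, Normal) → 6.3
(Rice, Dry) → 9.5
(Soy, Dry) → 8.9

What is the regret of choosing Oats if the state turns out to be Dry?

2.4

Best payoff under Dry is 9.5.
Regret = 9.5 − 7.1 = 2.4.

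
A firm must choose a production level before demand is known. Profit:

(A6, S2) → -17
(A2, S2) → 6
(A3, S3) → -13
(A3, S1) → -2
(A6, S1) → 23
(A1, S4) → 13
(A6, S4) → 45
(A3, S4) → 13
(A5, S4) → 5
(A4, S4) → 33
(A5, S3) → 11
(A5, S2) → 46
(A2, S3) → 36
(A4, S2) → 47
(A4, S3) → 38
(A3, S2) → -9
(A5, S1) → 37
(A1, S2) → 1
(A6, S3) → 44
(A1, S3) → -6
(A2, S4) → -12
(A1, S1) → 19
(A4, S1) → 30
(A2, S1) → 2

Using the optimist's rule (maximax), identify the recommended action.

A4

Row maxima: A1=19, A2=36, A3=13, A4=47, A5=46, A6=45
Best best-case = 47 → A4.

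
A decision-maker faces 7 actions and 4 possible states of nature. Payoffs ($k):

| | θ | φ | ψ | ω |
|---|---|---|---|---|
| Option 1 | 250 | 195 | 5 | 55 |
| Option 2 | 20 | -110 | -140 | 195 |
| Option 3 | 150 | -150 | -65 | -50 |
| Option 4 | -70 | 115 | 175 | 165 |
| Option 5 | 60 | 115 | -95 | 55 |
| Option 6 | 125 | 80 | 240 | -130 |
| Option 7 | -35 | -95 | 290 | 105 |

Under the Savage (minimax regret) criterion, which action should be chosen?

Column bests: θ=250, φ=195, ψ=290, ω=195.
Option 1 regrets: 0, 0, 285, 140 → max 285
Option 2 regrets: 230, 305, 430, 0 → max 430
Option 3 regrets: 100, 345, 355, 245 → max 355
Option 4 regrets: 320, 80, 115, 30 → max 320
Option 5 regrets: 190, 80, 385, 140 → max 385
Option 6 regrets: 125, 115, 50, 325 → max 325
Option 7 regrets: 285, 290, 0, 90 → max 290
Smallest max regret = 285 → Option 1.

Option 1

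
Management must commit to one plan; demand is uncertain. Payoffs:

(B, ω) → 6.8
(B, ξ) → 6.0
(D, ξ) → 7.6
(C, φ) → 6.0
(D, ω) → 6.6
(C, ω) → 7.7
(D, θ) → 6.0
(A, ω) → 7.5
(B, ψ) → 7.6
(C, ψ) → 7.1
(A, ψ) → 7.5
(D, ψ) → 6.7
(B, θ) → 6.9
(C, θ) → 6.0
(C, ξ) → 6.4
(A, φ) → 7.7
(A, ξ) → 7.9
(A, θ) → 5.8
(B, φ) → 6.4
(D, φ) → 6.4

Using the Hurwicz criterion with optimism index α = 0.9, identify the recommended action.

A: 0.9·7.9 + 0.1·5.8 = 7.69
B: 0.9·7.6 + 0.1·6.0 = 7.44
C: 0.9·7.7 + 0.1·6.0 = 7.53
D: 0.9·7.6 + 0.1·6.0 = 7.44
Highest Hurwicz score = 7.69 → A.

A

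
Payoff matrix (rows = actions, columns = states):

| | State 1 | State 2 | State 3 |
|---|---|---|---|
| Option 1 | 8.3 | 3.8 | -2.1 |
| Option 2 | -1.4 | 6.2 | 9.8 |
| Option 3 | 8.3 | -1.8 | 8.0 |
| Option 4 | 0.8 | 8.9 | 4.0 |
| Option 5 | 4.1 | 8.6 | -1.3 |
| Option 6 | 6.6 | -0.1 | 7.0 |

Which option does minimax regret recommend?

Column bests: State 1=8.3, State 2=8.9, State 3=9.8.
Option 1 regrets: 0.0, 5.1, 11.9 → max 11.9
Option 2 regrets: 9.7, 2.7, 0.0 → max 9.7
Option 3 regrets: 0.0, 10.7, 1.8 → max 10.7
Option 4 regrets: 7.5, 0.0, 5.8 → max 7.5
Option 5 regrets: 4.2, 0.3, 11.1 → max 11.1
Option 6 regrets: 1.7, 9.0, 2.8 → max 9.0
Smallest max regret = 7.5 → Option 4.

Option 4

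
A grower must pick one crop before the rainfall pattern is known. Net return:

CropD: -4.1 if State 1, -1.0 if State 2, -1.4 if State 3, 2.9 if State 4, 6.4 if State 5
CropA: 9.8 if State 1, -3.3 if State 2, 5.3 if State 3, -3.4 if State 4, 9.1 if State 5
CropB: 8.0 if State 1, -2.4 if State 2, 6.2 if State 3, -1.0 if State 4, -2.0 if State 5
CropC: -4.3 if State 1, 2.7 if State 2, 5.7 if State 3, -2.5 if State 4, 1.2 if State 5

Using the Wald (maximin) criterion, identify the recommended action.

CropB

Row minima: CropD=-4.1, CropA=-3.4, CropB=-2.4, CropC=-4.3
Best worst-case = -2.4 → CropB.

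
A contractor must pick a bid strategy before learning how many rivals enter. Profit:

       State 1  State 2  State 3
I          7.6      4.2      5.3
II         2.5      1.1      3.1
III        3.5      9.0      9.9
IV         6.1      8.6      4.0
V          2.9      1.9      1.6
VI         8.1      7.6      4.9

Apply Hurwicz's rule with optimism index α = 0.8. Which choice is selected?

I: 0.8·7.6 + 0.2·4.2 = 6.92
II: 0.8·3.1 + 0.2·1.1 = 2.7
III: 0.8·9.9 + 0.2·3.5 = 8.62
IV: 0.8·8.6 + 0.2·4.0 = 7.68
V: 0.8·2.9 + 0.2·1.6 = 2.64
VI: 0.8·8.1 + 0.2·4.9 = 7.46
Highest Hurwicz score = 8.62 → III.

III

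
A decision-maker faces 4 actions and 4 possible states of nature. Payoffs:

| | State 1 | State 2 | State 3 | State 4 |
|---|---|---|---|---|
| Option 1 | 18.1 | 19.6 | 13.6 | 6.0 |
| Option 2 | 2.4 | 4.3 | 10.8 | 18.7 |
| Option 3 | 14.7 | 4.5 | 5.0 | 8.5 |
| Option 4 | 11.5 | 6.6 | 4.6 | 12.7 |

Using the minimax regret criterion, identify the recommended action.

Column bests: State 1=18.1, State 2=19.6, State 3=13.6, State 4=18.7.
Option 1 regrets: 0.0, 0.0, 0.0, 12.7 → max 12.7
Option 2 regrets: 15.7, 15.3, 2.8, 0.0 → max 15.7
Option 3 regrets: 3.4, 15.1, 8.6, 10.2 → max 15.1
Option 4 regrets: 6.6, 13.0, 9.0, 6.0 → max 13.0
Smallest max regret = 12.7 → Option 1.

Option 1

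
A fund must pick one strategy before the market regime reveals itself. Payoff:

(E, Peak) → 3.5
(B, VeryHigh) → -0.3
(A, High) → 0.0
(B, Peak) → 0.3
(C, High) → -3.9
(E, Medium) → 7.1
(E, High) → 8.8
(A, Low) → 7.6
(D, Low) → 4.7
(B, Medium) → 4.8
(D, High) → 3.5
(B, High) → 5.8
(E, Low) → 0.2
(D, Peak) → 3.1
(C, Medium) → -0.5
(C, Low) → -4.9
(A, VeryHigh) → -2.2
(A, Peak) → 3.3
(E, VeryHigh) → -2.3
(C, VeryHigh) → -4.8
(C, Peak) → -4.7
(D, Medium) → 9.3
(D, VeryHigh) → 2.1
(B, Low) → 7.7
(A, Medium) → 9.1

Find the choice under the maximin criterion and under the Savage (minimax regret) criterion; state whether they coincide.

maximin → D; minimax regret → B (disagree)

Row minima: A=-2.2, B=-0.3, C=-4.9, D=2.1, E=-2.3
Best worst-case = 2.1 → D.
Column bests: Low=7.7, Medium=9.3, High=8.8, VeryHigh=2.1, Peak=3.5.
A regrets: 0.1, 0.2, 8.8, 4.3, 0.2 → max 8.8
B regrets: 0.0, 4.5, 3.0, 2.4, 3.2 → max 4.5
C regrets: 12.6, 9.8, 12.7, 6.9, 8.2 → max 12.7
D regrets: 3.0, 0.0, 5.3, 0.0, 0.4 → max 5.3
E regrets: 7.5, 2.2, 0.0, 4.4, 0.0 → max 7.5
Smallest max regret = 4.5 → B.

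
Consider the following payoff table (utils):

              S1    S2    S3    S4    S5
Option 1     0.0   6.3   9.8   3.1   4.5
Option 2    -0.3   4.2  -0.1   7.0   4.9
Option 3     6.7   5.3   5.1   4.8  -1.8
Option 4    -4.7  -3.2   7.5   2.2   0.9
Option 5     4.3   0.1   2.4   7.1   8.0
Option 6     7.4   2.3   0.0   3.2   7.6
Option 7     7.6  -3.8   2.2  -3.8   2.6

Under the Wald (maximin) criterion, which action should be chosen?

Row minima: Option 1=0.0, Option 2=-0.3, Option 3=-1.8, Option 4=-4.7, Option 5=0.1, Option 6=0.0, Option 7=-3.8
Best worst-case = 0.1 → Option 5.

Option 5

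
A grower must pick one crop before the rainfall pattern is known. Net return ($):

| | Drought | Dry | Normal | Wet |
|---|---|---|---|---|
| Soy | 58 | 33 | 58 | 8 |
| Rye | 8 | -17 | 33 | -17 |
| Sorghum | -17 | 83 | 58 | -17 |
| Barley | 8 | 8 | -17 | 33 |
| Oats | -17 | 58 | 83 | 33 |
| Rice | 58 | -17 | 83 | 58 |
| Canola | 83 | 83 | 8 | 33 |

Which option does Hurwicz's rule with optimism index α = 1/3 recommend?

Canola

Soy: 1/3·58 + 2/3·8 = 74/3
Rye: 1/3·33 + 2/3·(-17) = -1/3
Sorghum: 1/3·83 + 2/3·(-17) = 49/3
Barley: 1/3·33 + 2/3·(-17) = -1/3
Oats: 1/3·83 + 2/3·(-17) = 49/3
Rice: 1/3·83 + 2/3·(-17) = 49/3
Canola: 1/3·83 + 2/3·8 = 33
Highest Hurwicz score = 33 → Canola.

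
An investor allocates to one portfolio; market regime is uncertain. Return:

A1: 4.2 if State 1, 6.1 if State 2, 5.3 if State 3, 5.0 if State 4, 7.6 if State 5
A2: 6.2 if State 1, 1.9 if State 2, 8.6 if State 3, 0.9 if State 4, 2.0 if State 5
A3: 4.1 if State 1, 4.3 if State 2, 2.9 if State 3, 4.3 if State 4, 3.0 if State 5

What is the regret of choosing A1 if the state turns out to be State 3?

Best payoff under State 3 is 8.6.
Regret = 8.6 − 5.3 = 3.3.

3.3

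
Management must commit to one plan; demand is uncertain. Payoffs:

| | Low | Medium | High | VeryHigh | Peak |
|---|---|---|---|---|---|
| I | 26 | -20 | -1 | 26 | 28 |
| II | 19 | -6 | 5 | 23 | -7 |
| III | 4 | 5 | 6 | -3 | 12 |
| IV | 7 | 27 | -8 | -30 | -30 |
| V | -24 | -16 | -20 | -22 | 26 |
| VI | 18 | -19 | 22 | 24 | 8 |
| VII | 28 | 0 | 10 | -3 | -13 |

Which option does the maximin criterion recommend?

III

Row minima: I=-20, II=-7, III=-3, IV=-30, V=-24, VI=-19, VII=-13
Best worst-case = -3 → III.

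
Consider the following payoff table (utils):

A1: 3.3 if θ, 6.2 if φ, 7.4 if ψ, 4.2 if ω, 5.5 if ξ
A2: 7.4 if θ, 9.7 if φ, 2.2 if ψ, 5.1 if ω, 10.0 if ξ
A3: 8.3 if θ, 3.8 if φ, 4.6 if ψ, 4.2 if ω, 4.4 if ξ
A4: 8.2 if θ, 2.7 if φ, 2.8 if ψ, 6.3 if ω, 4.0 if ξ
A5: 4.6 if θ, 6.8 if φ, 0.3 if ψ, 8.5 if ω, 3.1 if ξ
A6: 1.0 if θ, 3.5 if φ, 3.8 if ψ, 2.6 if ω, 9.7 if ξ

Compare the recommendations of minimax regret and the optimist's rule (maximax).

Column bests: θ=8.3, φ=9.7, ψ=7.4, ω=8.5, ξ=10.0.
A1 regrets: 5.0, 3.5, 0.0, 4.3, 4.5 → max 5.0
A2 regrets: 0.9, 0.0, 5.2, 3.4, 0.0 → max 5.2
A3 regrets: 0.0, 5.9, 2.8, 4.3, 5.6 → max 5.9
A4 regrets: 0.1, 7.0, 4.6, 2.2, 6.0 → max 7.0
A5 regrets: 3.7, 2.9, 7.1, 0.0, 6.9 → max 7.1
A6 regrets: 7.3, 6.2, 3.6, 5.9, 0.3 → max 7.3
Smallest max regret = 5.0 → A1.
Row maxima: A1=7.4, A2=10.0, A3=8.3, A4=8.2, A5=8.5, A6=9.7
Best best-case = 10.0 → A2.

minimax regret → A1; maximax → A2 (disagree)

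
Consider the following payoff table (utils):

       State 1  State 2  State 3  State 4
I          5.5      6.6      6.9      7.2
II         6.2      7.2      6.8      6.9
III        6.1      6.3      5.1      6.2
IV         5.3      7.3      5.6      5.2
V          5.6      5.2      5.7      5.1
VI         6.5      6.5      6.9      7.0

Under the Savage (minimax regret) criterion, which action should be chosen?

II

Column bests: State 1=6.5, State 2=7.3, State 3=6.9, State 4=7.2.
I regrets: 1.0, 0.7, 0.0, 0.0 → max 1.0
II regrets: 0.3, 0.1, 0.1, 0.3 → max 0.3
III regrets: 0.4, 1.0, 1.8, 1.0 → max 1.8
IV regrets: 1.2, 0.0, 1.3, 2.0 → max 2.0
V regrets: 0.9, 2.1, 1.2, 2.1 → max 2.1
VI regrets: 0.0, 0.8, 0.0, 0.2 → max 0.8
Smallest max regret = 0.3 → II.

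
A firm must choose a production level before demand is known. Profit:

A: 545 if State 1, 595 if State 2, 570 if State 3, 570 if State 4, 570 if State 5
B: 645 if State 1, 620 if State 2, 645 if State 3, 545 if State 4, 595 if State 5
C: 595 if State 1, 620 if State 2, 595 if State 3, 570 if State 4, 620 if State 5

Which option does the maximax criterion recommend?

B

Row maxima: A=595, B=645, C=620
Best best-case = 645 → B.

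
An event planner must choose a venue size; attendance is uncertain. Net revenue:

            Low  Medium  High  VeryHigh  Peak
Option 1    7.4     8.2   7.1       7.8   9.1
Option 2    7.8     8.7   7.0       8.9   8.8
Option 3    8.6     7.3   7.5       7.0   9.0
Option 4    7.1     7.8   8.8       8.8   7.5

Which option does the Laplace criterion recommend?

Option 2

Row averages: Option 1=7.92, Option 2=8.24, Option 3=7.88, Option 4=8
Highest average = 8.24 → Option 2.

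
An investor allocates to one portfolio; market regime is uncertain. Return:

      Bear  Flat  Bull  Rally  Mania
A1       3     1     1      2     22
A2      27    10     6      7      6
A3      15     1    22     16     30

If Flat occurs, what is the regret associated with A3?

Best payoff under Flat is 10.
Regret = 10 − 1 = 9.

9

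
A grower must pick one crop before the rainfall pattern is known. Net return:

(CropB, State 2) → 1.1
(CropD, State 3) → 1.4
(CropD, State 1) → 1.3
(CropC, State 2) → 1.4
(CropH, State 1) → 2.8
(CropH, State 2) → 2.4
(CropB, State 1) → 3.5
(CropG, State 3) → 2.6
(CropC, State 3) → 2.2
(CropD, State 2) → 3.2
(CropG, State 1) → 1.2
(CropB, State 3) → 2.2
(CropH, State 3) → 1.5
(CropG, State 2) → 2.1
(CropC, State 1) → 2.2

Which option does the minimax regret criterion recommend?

Column bests: State 1=3.5, State 2=3.2, State 3=2.6.
CropD regrets: 2.2, 0.0, 1.2 → max 2.2
CropC regrets: 1.3, 1.8, 0.4 → max 1.8
CropB regrets: 0.0, 2.1, 0.4 → max 2.1
CropG regrets: 2.3, 1.1, 0.0 → max 2.3
CropH regrets: 0.7, 0.8, 1.1 → max 1.1
Smallest max regret = 1.1 → CropH.

CropH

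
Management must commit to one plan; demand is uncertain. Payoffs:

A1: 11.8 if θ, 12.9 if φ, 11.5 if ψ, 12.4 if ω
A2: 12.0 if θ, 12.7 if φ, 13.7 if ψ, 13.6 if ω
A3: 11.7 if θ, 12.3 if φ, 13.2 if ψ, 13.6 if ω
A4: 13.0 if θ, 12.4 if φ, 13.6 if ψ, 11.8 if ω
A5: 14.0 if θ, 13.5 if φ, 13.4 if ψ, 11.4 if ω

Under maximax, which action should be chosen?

A5

Row maxima: A1=12.9, A2=13.7, A3=13.6, A4=13.6, A5=14.0
Best best-case = 14.0 → A5.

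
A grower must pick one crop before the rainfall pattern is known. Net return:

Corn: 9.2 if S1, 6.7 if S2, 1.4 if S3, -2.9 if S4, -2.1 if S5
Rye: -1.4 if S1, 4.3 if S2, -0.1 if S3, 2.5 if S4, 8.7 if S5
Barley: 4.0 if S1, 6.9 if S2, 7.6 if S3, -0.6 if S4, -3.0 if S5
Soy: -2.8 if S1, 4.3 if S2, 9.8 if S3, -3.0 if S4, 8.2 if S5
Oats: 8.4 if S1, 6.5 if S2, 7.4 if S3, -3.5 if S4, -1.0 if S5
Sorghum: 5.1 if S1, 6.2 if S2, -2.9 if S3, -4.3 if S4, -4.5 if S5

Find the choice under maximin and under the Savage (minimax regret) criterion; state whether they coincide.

maximin → Rye; minimax regret → Oats (disagree)

Row minima: Corn=-2.9, Rye=-1.4, Barley=-3.0, Soy=-3.0, Oats=-3.5, Sorghum=-4.5
Best worst-case = -1.4 → Rye.
Column bests: S1=9.2, S2=6.9, S3=9.8, S4=2.5, S5=8.7.
Corn regrets: 0.0, 0.2, 8.4, 5.4, 10.8 → max 10.8
Rye regrets: 10.6, 2.6, 9.9, 0.0, 0.0 → max 10.6
Barley regrets: 5.2, 0.0, 2.2, 3.1, 11.7 → max 11.7
Soy regrets: 12.0, 2.6, 0.0, 5.5, 0.5 → max 12.0
Oats regrets: 0.8, 0.4, 2.4, 6.0, 9.7 → max 9.7
Sorghum regrets: 4.1, 0.7, 12.7, 6.8, 13.2 → max 13.2
Smallest max regret = 9.7 → Oats.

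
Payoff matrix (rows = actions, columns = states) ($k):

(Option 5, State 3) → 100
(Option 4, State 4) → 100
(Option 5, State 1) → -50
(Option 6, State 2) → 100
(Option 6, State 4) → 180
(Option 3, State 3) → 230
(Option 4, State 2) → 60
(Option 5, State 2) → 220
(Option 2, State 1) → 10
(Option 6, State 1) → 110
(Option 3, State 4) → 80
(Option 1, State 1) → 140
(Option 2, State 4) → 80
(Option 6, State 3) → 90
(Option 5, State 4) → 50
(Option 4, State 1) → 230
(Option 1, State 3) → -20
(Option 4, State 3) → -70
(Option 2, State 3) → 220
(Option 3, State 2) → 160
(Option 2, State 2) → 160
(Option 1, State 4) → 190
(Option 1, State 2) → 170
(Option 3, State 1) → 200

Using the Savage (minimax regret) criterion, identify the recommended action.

Column bests: State 1=230, State 2=220, State 3=230, State 4=190.
Option 1 regrets: 90, 50, 250, 0 → max 250
Option 2 regrets: 220, 60, 10, 110 → max 220
Option 3 regrets: 30, 60, 0, 110 → max 110
Option 4 regrets: 0, 160, 300, 90 → max 300
Option 5 regrets: 280, 0, 130, 140 → max 280
Option 6 regrets: 120, 120, 140, 10 → max 140
Smallest max regret = 110 → Option 3.

Option 3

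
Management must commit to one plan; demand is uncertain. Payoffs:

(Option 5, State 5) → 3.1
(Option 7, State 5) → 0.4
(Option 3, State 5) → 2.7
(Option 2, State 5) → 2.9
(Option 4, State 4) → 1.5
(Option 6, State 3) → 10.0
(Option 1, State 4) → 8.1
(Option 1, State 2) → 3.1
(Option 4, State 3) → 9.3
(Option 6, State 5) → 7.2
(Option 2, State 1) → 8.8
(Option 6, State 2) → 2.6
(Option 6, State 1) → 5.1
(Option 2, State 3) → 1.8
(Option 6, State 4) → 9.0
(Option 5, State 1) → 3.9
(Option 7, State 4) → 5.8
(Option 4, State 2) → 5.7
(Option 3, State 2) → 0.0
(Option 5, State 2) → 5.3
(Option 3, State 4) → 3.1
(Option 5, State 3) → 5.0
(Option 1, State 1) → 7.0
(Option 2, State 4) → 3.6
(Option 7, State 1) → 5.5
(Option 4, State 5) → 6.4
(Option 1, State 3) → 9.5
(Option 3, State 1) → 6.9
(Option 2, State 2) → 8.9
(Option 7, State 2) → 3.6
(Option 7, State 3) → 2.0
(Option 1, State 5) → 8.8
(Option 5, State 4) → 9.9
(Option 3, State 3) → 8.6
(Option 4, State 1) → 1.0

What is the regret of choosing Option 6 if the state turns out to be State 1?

3.7

Best payoff under State 1 is 8.8.
Regret = 8.8 − 5.1 = 3.7.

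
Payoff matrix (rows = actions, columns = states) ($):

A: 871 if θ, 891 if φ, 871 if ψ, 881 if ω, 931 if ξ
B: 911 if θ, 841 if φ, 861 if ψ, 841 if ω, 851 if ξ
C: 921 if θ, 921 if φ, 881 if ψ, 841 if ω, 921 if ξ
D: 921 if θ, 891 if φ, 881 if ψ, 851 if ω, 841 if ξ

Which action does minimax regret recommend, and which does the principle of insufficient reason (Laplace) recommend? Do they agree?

Column bests: θ=921, φ=921, ψ=881, ω=881, ξ=931.
A regrets: 50, 30, 10, 0, 0 → max 50
B regrets: 10, 80, 20, 40, 80 → max 80
C regrets: 0, 0, 0, 40, 10 → max 40
D regrets: 0, 30, 0, 30, 90 → max 90
Smallest max regret = 40 → C.
Row averages: A=889, B=861, C=897, D=877
Highest average = 897 → C.

minimax regret → C; laplace → C (agree)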